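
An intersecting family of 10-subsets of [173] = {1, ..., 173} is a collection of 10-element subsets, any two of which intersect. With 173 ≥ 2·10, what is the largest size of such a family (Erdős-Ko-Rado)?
max |F| = C(172, 9) = 293466669659020

The Erdős-Ko-Rado theorem states: for n ≥ 2k, an intersecting family of k-subsets of an n-element set has size at most C(n − 1, k − 1), with equality for 'star' families {A ⊆ [n] : |A| = k, i ∈ A} (fix an element i). For n = 173, k = 10: C(172, 9) = 293466669659020.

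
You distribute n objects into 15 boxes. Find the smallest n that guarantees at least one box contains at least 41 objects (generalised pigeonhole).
n = (41 − 1)·15 + 1 = 601

By the generalised pigeonhole principle, to guarantee some box contains ≥ r objects we need more than (r − 1) · k objects total. Threshold: n = (r − 1) · k + 1. With r = 41 and k = 15: n = 40 · 15 + 1 = 600 + 1 = 601. For n = 600 = 40 · 15, we can put exactly 40 objects in every box, avoiding 41 in any single one — so 601 is tight.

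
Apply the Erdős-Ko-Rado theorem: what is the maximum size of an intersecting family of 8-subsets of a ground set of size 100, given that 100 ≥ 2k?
max |F| = C(99, 7) = 14887031544

Erdős-Ko-Rado (1961): when n ≥ 2k, max |F| = C(n−1, k−1). The bound is attained by the star {A : i ∈ A} for any fixed i ∈ [n]. Here C(100−1, 8−1) = C(99, 7) = 14887031544.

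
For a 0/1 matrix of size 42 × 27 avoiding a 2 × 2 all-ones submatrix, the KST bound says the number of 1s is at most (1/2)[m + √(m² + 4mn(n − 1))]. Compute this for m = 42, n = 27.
z(42, 27; 2, 2) ≤ (1/2)[42 + √(42² + 4·42·27·26)] = (1/2)[42 + √119700] = 193.9884

Kővári–Sós–Turán: let r_1, ..., r_42 be the row sums and z = Σ r_i the total number of 1s. Each pair of columns can share at most one row with both entries 1 (else a 2×2 all-ones block appears), so Σ_i C(r_i, 2) ≤ C(27, 2) = 351. By convexity Σ_i C(r_i, 2) ≥ 42·C(z/42, 2) = z(z − 42)/(2·42), giving z² − 42z − 42·27·26 ≤ 0 and hence z ≤ (1/2)[42 + √(1764 + 4·29484)] = (1/2)[42 + √119700] ≈ (1/2)(42 + 345.9769) = 193.9884.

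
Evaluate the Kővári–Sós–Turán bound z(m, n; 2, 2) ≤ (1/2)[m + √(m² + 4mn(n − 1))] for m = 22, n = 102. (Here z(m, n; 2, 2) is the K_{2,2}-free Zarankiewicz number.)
z(22, 102; 2, 2) ≤ (1/2)[22 + √(22² + 4·22·102·101)] = (1/2)[22 + √907060] = 487.1985

Kővári–Sós–Turán: let r_1, ..., r_22 be the row sums and z = Σ r_i the total number of 1s. Each pair of columns can share at most one row with both entries 1 (else a 2×2 all-ones block appears), so Σ_i C(r_i, 2) ≤ C(102, 2) = 5151. By convexity Σ_i C(r_i, 2) ≥ 22·C(z/22, 2) = z(z − 22)/(2·22), giving z² − 22z − 22·102·101 ≤ 0 and hence z ≤ (1/2)[22 + √(484 + 4·226644)] = (1/2)[22 + √907060] ≈ (1/2)(22 + 952.397) = 487.1985.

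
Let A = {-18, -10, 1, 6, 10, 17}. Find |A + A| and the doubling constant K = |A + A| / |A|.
K = |A + A| / |A| = 20/6 = 10/3

Enumerate A + A = {a + b : a, b ∈ A}. With |A| = 6, there are |A|^2 = 36 ordered sum pairs; collecting distinct values, A + A = {-36, -28, -20, -17, -12, -9, -8, -4, -1, 0, 2, 7, 11, 12, 16, 18, 20, 23, 27, 34}, so |A + A| = 20. Thus K = 20/6 = 10/3. For comparison, the minimum possible |A + A| over all 6-element sets is 2·6 − 1 = 11 (so min K = 11/6), attained only by arithmetic progressions.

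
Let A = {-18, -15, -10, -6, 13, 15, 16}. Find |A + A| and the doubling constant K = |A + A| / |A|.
K = |A + A| / |A| = 27/7

Enumerate A + A = {a + b : a, b ∈ A}. With |A| = 7, there are |A|^2 = 49 ordered sum pairs; collecting distinct values, A + A = {-36, -33, -30, -28, -25, -24, -21, -20, -16, -12, -5, -3, -2, 0, 1, 3, 5, 6, 7, 9, 10, 26, 28, 29, 30, 31, 32}, so |A + A| = 27. Thus K = 27/7. For comparison, the minimum possible |A + A| over all 7-element sets is 2·7 − 1 = 13 (so min K = 13/7), attained only by arithmetic progressions.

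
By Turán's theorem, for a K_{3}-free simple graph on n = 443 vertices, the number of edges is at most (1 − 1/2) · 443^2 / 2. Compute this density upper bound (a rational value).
Turán density bound = (1/2) · 443^2/2 = 196249/4 ≈ 49062.25

Turán's theorem: ex(n, K_{r+1}) is achieved by the complete r-partite Turán graph T(n, r) with parts as balanced as possible, and is at most (1 − 1/r) · n^2/2. For r = 2, n = 443: the density bound is (1/2) · 196249/2 = 196249/4 ≈ 49062.25. The integer-valued extremum is e(T(443, 2)) = 49062, which is strictly less than the density bound 196249/4 since 2 ∤ 443 (the parts of T(443, 2) cannot all be equal).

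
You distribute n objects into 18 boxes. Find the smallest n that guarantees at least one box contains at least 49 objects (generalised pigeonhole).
n = (49 − 1)·18 + 1 = 865

By the generalised pigeonhole principle, to guarantee some box contains ≥ r objects we need more than (r − 1) · k objects total. Threshold: n = (r − 1) · k + 1. With r = 49 and k = 18: n = 48 · 18 + 1 = 864 + 1 = 865. For n = 864 = 48 · 18, we can put exactly 48 objects in every box, avoiding 49 in any single one — so 865 is tight.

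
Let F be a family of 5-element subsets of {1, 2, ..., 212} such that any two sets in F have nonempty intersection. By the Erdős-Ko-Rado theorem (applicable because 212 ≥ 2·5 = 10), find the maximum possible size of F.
max |F| = C(211, 4) = 80260180

Erdős-Ko-Rado (1961): when n ≥ 2k, max |F| = C(n−1, k−1). The bound is attained by the star {A : i ∈ A} for any fixed i ∈ [n]. Here C(212−1, 5−1) = C(211, 4) = 80260180.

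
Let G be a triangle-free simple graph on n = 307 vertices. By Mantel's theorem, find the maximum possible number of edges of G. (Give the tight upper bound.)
ex(307, K_3) = ⌊307^2/4⌋ = 23562

Mantel (1907): a triangle-free graph on n vertices has at most ⌊n^2/4⌋ edges, with equality for the complete bipartite graph K_{⌊n/2⌋, ⌈n/2⌉}. For n = 307: ⌊307^2/4⌋ = ⌊94249/4⌋ = 23562. The extremal graph is K_{153, 154}, which has 153·154 = 23562 edges.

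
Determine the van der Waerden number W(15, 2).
W(15, 2) = 15 + 1 = 16

A 2-term AP is any pair of integers, so a monochromatic 2-AP exists iff some colour is used at least twice. With 15 colours, the colouring i ↦ i on {1, ..., 15} uses each colour once, avoiding any monochromatic pair, so W(15, 2) > 15. For {1, ..., 16}, pigeonhole forces two integers of the same colour, which form a monochromatic 2-AP. Hence W(15, 2) = 16.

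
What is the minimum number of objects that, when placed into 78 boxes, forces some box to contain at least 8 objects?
n = (8 − 1)·78 + 1 = 547

By the generalised pigeonhole principle, to guarantee some box contains ≥ r objects we need more than (r − 1) · k objects total. Threshold: n = (r − 1) · k + 1. With r = 8 and k = 78: n = 7 · 78 + 1 = 546 + 1 = 547. For n = 546 = 7 · 78, we can put exactly 7 objects in every box, avoiding 8 in any single one — so 547 is tight.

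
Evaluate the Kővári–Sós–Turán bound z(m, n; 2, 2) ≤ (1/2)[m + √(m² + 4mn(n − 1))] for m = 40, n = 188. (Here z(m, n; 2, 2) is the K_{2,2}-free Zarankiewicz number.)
z(40, 188; 2, 2) ≤ (1/2)[40 + √(40² + 4·40·188·187)] = (1/2)[40 + √5626560] = 1206.0185

Kővári–Sós–Turán: let r_1, ..., r_40 be the row sums and z = Σ r_i the total number of 1s. Each pair of columns can share at most one row with both entries 1 (else a 2×2 all-ones block appears), so Σ_i C(r_i, 2) ≤ C(188, 2) = 17578. By convexity Σ_i C(r_i, 2) ≥ 40·C(z/40, 2) = z(z − 40)/(2·40), giving z² − 40z − 40·188·187 ≤ 0 and hence z ≤ (1/2)[40 + √(1600 + 4·1406240)] = (1/2)[40 + √5626560] ≈ (1/2)(40 + 2372.0371) = 1206.0185.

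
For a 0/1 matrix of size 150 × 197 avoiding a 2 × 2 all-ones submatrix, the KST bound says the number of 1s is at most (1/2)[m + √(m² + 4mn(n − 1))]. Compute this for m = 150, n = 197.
z(150, 197; 2, 2) ≤ (1/2)[150 + √(150² + 4·150·197·196)] = (1/2)[150 + √23189700] = 2482.7843

Kővári–Sós–Turán: let r_1, ..., r_150 be the row sums and z = Σ r_i the total number of 1s. Each pair of columns can share at most one row with both entries 1 (else a 2×2 all-ones block appears), so Σ_i C(r_i, 2) ≤ C(197, 2) = 19306. By convexity Σ_i C(r_i, 2) ≥ 150·C(z/150, 2) = z(z − 150)/(2·150), giving z² − 150z − 150·197·196 ≤ 0 and hence z ≤ (1/2)[150 + √(22500 + 4·5791800)] = (1/2)[150 + √23189700] ≈ (1/2)(150 + 4815.5685) = 2482.7843.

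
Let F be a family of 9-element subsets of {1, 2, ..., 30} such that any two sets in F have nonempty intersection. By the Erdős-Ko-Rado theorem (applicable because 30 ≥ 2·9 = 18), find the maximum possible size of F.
max |F| = C(29, 8) = 4292145

Erdős-Ko-Rado (1961): when n ≥ 2k, max |F| = C(n−1, k−1). The bound is attained by the star {A : i ∈ A} for any fixed i ∈ [n]. Here C(30−1, 9−1) = C(29, 8) = 4292145.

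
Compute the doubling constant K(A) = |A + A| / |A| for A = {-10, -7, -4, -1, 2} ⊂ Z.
K = |A + A| / |A| = 9/5

Enumerate A + A = {a + b : a, b ∈ A}. With |A| = 5, there are |A|^2 = 25 ordered sum pairs; collecting distinct values, A + A = {-20, -17, -14, -11, -8, -5, -2, 1, 4}, so |A + A| = 9. Thus K = 9/5. Here |A + A| = 2|A| − 1 = 9, the minimum possible — so K = 9/5 is minimal, which holds iff A is an arithmetic progression.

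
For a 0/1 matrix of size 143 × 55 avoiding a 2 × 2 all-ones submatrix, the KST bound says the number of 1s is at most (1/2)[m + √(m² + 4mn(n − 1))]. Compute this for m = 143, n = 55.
z(143, 55; 2, 2) ≤ (1/2)[143 + √(143² + 4·143·55·54)] = (1/2)[143 + √1719289] = 727.1083

Kővári–Sós–Turán: let r_1, ..., r_143 be the row sums and z = Σ r_i the total number of 1s. Each pair of columns can share at most one row with both entries 1 (else a 2×2 all-ones block appears), so Σ_i C(r_i, 2) ≤ C(55, 2) = 1485. By convexity Σ_i C(r_i, 2) ≥ 143·C(z/143, 2) = z(z − 143)/(2·143), giving z² − 143z − 143·55·54 ≤ 0 and hence z ≤ (1/2)[143 + √(20449 + 4·424710)] = (1/2)[143 + √1719289] ≈ (1/2)(143 + 1311.2166) = 727.1083.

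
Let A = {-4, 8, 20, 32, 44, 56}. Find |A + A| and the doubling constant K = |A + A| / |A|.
K = |A + A| / |A| = 11/6

Enumerate A + A = {a + b : a, b ∈ A}. With |A| = 6, there are |A|^2 = 36 ordered sum pairs; collecting distinct values, A + A = {-8, 4, 16, 28, 40, 52, 64, 76, 88, 100, 112}, so |A + A| = 11. Thus K = 11/6. Here |A + A| = 2|A| − 1 = 11, the minimum possible — so K = 11/6 is minimal, which holds iff A is an arithmetic progression.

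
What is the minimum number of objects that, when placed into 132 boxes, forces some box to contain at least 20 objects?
n = (20 − 1)·132 + 1 = 2509

By the generalised pigeonhole principle, to guarantee some box contains ≥ r objects we need more than (r − 1) · k objects total. Threshold: n = (r − 1) · k + 1. With r = 20 and k = 132: n = 19 · 132 + 1 = 2508 + 1 = 2509. For n = 2508 = 19 · 132, we can put exactly 19 objects in every box, avoiding 20 in any single one — so 2509 is tight.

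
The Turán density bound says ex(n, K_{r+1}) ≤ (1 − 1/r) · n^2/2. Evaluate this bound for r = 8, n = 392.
Turán density bound = (7/8) · 392^2/2 = 67228

Turán's theorem: ex(n, K_{r+1}) is achieved by the complete r-partite Turán graph T(n, r) with parts as balanced as possible, and is at most (1 − 1/r) · n^2/2. For r = 8, n = 392: the density bound is (7/8) · 153664/2 = 67228. Since 8 ∣ 392, the Turán graph T(392, 8) has parts of equal size 49, and its edge count e(T(392, 8)) = 67228 attains the density bound exactly.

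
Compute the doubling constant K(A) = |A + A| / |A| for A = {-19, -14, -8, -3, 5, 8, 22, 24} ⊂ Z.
K = |A + A| / |A| = 30/8 = 15/4

Enumerate A + A = {a + b : a, b ∈ A}. With |A| = 8, there are |A|^2 = 64 ordered sum pairs; collecting distinct values, A + A = {-38, -33, -28, -27, -22, -17, -16, -14, -11, -9, -6, -3, 0, 2, 3, 5, 8, 10, 13, 14, 16, 19, 21, 27, 29, 30, 32, 44, 46, 48}, so |A + A| = 30. Thus K = 30/8 = 15/4. For comparison, the minimum possible |A + A| over all 8-element sets is 2·8 − 1 = 15 (so min K = 15/8), attained only by arithmetic progressions.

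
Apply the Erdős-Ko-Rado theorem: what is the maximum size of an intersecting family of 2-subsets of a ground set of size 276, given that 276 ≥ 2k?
max |F| = C(275, 1) = 275

Erdős-Ko-Rado (1961): when n ≥ 2k, max |F| = C(n−1, k−1). The bound is attained by the star {A : i ∈ A} for any fixed i ∈ [n]. Here C(276−1, 2−1) = C(275, 1) = 275.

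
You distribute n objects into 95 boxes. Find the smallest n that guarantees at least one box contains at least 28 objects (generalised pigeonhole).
n = (28 − 1)·95 + 1 = 2566

By the generalised pigeonhole principle, to guarantee some box contains ≥ r objects we need more than (r − 1) · k objects total. Threshold: n = (r − 1) · k + 1. With r = 28 and k = 95: n = 27 · 95 + 1 = 2565 + 1 = 2566. For n = 2565 = 27 · 95, we can put exactly 27 objects in every box, avoiding 28 in any single one — so 2566 is tight.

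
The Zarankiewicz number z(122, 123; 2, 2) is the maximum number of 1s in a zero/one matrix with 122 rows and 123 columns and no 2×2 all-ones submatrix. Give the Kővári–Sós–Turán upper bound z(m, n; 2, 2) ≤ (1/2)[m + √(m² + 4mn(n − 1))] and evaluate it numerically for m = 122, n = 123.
z(122, 123; 2, 2) ≤ (1/2)[122 + √(122² + 4·122·123·122)] = (1/2)[122 + √7337812] = 1415.4198

Kővári–Sós–Turán: let r_1, ..., r_122 be the row sums and z = Σ r_i the total number of 1s. Each pair of columns can share at most one row with both entries 1 (else a 2×2 all-ones block appears), so Σ_i C(r_i, 2) ≤ C(123, 2) = 7503. By convexity Σ_i C(r_i, 2) ≥ 122·C(z/122, 2) = z(z − 122)/(2·122), giving z² − 122z − 122·123·122 ≤ 0 and hence z ≤ (1/2)[122 + √(14884 + 4·1830732)] = (1/2)[122 + √7337812] ≈ (1/2)(122 + 2708.8396) = 1415.4198.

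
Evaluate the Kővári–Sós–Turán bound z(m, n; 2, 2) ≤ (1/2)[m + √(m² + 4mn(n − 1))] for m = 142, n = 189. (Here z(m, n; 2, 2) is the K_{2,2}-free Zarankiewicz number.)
z(142, 189; 2, 2) ≤ (1/2)[142 + √(142² + 4·142·189·188)] = (1/2)[142 + √20202340] = 2318.3507

Kővári–Sós–Turán: let r_1, ..., r_142 be the row sums and z = Σ r_i the total number of 1s. Each pair of columns can share at most one row with both entries 1 (else a 2×2 all-ones block appears), so Σ_i C(r_i, 2) ≤ C(189, 2) = 17766. By convexity Σ_i C(r_i, 2) ≥ 142·C(z/142, 2) = z(z − 142)/(2·142), giving z² − 142z − 142·189·188 ≤ 0 and hence z ≤ (1/2)[142 + √(20164 + 4·5045544)] = (1/2)[142 + √20202340] ≈ (1/2)(142 + 4494.7013) = 2318.3507.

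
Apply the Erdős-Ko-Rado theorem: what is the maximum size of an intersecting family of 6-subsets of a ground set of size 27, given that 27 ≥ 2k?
max |F| = C(26, 5) = 65780

The Erdős-Ko-Rado theorem states: for n ≥ 2k, an intersecting family of k-subsets of an n-element set has size at most C(n − 1, k − 1), with equality for 'star' families {A ⊆ [n] : |A| = k, i ∈ A} (fix an element i). For n = 27, k = 6: C(26, 5) = 65780.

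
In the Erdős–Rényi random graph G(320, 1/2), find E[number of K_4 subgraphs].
E[# K_4] = C(320, 4) · (1/2)^C(4, 2) = 428761520 / 2^6 = 26797595/4 = 6699398.75

For each 4-subset S of vertices (there are C(320, 4) = 428761520 such S), let X_S = 1 if S induces a K_4 (all C(4, 2) = 6 edges present). Then P(X_S = 1) = (1/2)^6 = 1/64. By linearity of expectation, E[# K_4] = C(320, 4) · (1/2)^6 = 428761520 / 64 = 26797595/4 = 6699398.75.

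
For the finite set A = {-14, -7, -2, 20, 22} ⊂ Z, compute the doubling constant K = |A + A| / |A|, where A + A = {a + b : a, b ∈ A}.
K = |A + A| / |A| = 15/5 = 3

Enumerate A + A = {a + b : a, b ∈ A}. With |A| = 5, there are |A|^2 = 25 ordered sum pairs; collecting distinct values, A + A = {-28, -21, -16, -14, -9, -4, 6, 8, 13, 15, 18, 20, 40, 42, 44}, so |A + A| = 15. Thus K = 15/5 = 3. For comparison, the minimum possible |A + A| over all 5-element sets is 2·5 − 1 = 9 (so min K = 9/5), attained only by arithmetic progressions.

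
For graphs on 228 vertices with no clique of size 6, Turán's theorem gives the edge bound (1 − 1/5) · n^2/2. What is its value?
Turán density bound = (4/5) · 228^2/2 = 103968/5 ≈ 20793.6

Turán's theorem: ex(n, K_{r+1}) is achieved by the complete r-partite Turán graph T(n, r) with parts as balanced as possible, and is at most (1 − 1/r) · n^2/2. For r = 5, n = 228: the density bound is (4/5) · 51984/2 = 103968/5 ≈ 20793.6. The integer-valued extremum is e(T(228, 5)) = 20793, which is strictly less than the density bound 103968/5 since 5 ∤ 228 (the parts of T(228, 5) cannot all be equal).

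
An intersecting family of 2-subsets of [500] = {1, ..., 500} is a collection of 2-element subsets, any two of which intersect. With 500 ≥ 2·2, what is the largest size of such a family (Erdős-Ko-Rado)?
max |F| = C(499, 1) = 499

The Erdős-Ko-Rado theorem states: for n ≥ 2k, an intersecting family of k-subsets of an n-element set has size at most C(n − 1, k − 1), with equality for 'star' families {A ⊆ [n] : |A| = k, i ∈ A} (fix an element i). For n = 500, k = 2: C(499, 1) = 499.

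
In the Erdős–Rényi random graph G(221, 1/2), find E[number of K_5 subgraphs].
E[# K_5] = C(221, 5) · (1/2)^C(5, 2) = 4197532339 / 2^10 ≈ 4099152.674805

For each 5-subset S of vertices (there are C(221, 5) = 4197532339 such S), let X_S = 1 if S induces a K_5 (all C(5, 2) = 10 edges present). Then P(X_S = 1) = (1/2)^10 = 1/1024. By linearity of expectation, E[# K_5] = C(221, 5) · (1/2)^10 = 4197532339 / 1024 ≈ 4099152.674805.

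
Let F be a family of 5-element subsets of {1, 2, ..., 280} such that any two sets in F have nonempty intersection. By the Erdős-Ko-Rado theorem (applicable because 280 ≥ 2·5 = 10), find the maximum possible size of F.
max |F| = C(279, 4) = 247073751

Erdős-Ko-Rado (1961): when n ≥ 2k, max |F| = C(n−1, k−1). The bound is attained by the star {A : i ∈ A} for any fixed i ∈ [n]. Here C(280−1, 5−1) = C(279, 4) = 247073751.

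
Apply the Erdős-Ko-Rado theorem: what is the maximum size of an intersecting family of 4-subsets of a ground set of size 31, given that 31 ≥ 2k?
max |F| = C(30, 3) = 4060

The Erdős-Ko-Rado theorem states: for n ≥ 2k, an intersecting family of k-subsets of an n-element set has size at most C(n − 1, k − 1), with equality for 'star' families {A ⊆ [n] : |A| = k, i ∈ A} (fix an element i). For n = 31, k = 4: C(30, 3) = 4060.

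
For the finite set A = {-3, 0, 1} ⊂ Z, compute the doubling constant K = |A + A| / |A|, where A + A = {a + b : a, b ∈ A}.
K = |A + A| / |A| = 6/3 = 2

Enumerate A + A = {a + b : a, b ∈ A}. With |A| = 3, there are |A|^2 = 9 ordered sum pairs; collecting distinct values, A + A = {-6, -3, -2, 0, 1, 2}, so |A + A| = 6. Thus K = 6/3 = 2. For comparison, the minimum possible |A + A| over all 3-element sets is 2·3 − 1 = 5 (so min K = 5/3), attained only by arithmetic progressions.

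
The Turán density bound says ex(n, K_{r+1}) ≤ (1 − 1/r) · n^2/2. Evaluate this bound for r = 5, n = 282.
Turán density bound = (4/5) · 282^2/2 = 159048/5 ≈ 31809.6

Turán's theorem: ex(n, K_{r+1}) is achieved by the complete r-partite Turán graph T(n, r) with parts as balanced as possible, and is at most (1 − 1/r) · n^2/2. For r = 5, n = 282: the density bound is (4/5) · 79524/2 = 159048/5 ≈ 31809.6. The integer-valued extremum is e(T(282, 5)) = 31809, which is strictly less than the density bound 159048/5 since 5 ∤ 282 (the parts of T(282, 5) cannot all be equal).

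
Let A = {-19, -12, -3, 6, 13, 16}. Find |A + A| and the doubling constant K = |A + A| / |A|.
K = |A + A| / |A| = 19/6

Enumerate A + A = {a + b : a, b ∈ A}. With |A| = 6, there are |A|^2 = 36 ordered sum pairs; collecting distinct values, A + A = {-38, -31, -24, -22, -15, -13, -6, -3, 1, 3, 4, 10, 12, 13, 19, 22, 26, 29, 32}, so |A + A| = 19. Thus K = 19/6. For comparison, the minimum possible |A + A| over all 6-element sets is 2·6 − 1 = 11 (so min K = 11/6), attained only by arithmetic progressions.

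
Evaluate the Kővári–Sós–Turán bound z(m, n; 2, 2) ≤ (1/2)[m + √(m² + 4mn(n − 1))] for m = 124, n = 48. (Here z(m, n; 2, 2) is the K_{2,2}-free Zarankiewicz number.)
z(124, 48; 2, 2) ≤ (1/2)[124 + √(124² + 4·124·48·47)] = (1/2)[124 + √1134352] = 594.5298

Kővári–Sós–Turán: let r_1, ..., r_124 be the row sums and z = Σ r_i the total number of 1s. Each pair of columns can share at most one row with both entries 1 (else a 2×2 all-ones block appears), so Σ_i C(r_i, 2) ≤ C(48, 2) = 1128. By convexity Σ_i C(r_i, 2) ≥ 124·C(z/124, 2) = z(z − 124)/(2·124), giving z² − 124z − 124·48·47 ≤ 0 and hence z ≤ (1/2)[124 + √(15376 + 4·279744)] = (1/2)[124 + √1134352] ≈ (1/2)(124 + 1065.0596) = 594.5298.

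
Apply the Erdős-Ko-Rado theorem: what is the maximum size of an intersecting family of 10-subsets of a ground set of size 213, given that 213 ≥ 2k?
max |F| = C(212, 9) = 2006807860548920

Erdős-Ko-Rado (1961): when n ≥ 2k, max |F| = C(n−1, k−1). The bound is attained by the star {A : i ∈ A} for any fixed i ∈ [n]. Here C(213−1, 10−1) = C(212, 9) = 2006807860548920.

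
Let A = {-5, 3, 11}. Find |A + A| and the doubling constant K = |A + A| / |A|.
K = |A + A| / |A| = 5/3

Enumerate A + A = {a + b : a, b ∈ A}. With |A| = 3, there are |A|^2 = 9 ordered sum pairs; collecting distinct values, A + A = {-10, -2, 6, 14, 22}, so |A + A| = 5. Thus K = 5/3. Here |A + A| = 2|A| − 1 = 5, the minimum possible — so K = 5/3 is minimal, which holds iff A is an arithmetic progression.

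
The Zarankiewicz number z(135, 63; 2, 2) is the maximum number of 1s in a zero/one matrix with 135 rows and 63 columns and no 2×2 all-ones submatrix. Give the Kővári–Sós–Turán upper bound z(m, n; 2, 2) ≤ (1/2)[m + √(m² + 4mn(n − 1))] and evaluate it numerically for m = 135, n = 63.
z(135, 63; 2, 2) ≤ (1/2)[135 + √(135² + 4·135·63·62)] = (1/2)[135 + √2127465] = 796.7916

Kővári–Sós–Turán: let r_1, ..., r_135 be the row sums and z = Σ r_i the total number of 1s. Each pair of columns can share at most one row with both entries 1 (else a 2×2 all-ones block appears), so Σ_i C(r_i, 2) ≤ C(63, 2) = 1953. By convexity Σ_i C(r_i, 2) ≥ 135·C(z/135, 2) = z(z − 135)/(2·135), giving z² − 135z − 135·63·62 ≤ 0 and hence z ≤ (1/2)[135 + √(18225 + 4·527310)] = (1/2)[135 + √2127465] ≈ (1/2)(135 + 1458.5832) = 796.7916.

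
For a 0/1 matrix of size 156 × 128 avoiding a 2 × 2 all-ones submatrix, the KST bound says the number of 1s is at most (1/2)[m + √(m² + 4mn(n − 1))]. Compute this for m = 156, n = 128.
z(156, 128; 2, 2) ≤ (1/2)[156 + √(156² + 4·156·128·127)] = (1/2)[156 + √10168080] = 1672.3713

Kővári–Sós–Turán: let r_1, ..., r_156 be the row sums and z = Σ r_i the total number of 1s. Each pair of columns can share at most one row with both entries 1 (else a 2×2 all-ones block appears), so Σ_i C(r_i, 2) ≤ C(128, 2) = 8128. By convexity Σ_i C(r_i, 2) ≥ 156·C(z/156, 2) = z(z − 156)/(2·156), giving z² − 156z − 156·128·127 ≤ 0 and hence z ≤ (1/2)[156 + √(24336 + 4·2535936)] = (1/2)[156 + √10168080] ≈ (1/2)(156 + 3188.7427) = 1672.3713.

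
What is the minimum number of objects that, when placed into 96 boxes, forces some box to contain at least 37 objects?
n = (37 − 1)·96 + 1 = 3457

By the generalised pigeonhole principle, to guarantee some box contains ≥ r objects we need more than (r − 1) · k objects total. Threshold: n = (r − 1) · k + 1. With r = 37 and k = 96: n = 36 · 96 + 1 = 3456 + 1 = 3457. For n = 3456 = 36 · 96, we can put exactly 36 objects in every box, avoiding 37 in any single one — so 3457 is tight.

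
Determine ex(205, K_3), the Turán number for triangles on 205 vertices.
ex(205, K_3) = ⌊205^2/4⌋ = 10506

Mantel (1907): a triangle-free graph on n vertices has at most ⌊n^2/4⌋ edges, with equality for the complete bipartite graph K_{⌊n/2⌋, ⌈n/2⌉}. For n = 205: ⌊205^2/4⌋ = ⌊42025/4⌋ = 10506. The extremal graph is K_{102, 103}, which has 102·103 = 10506 edges.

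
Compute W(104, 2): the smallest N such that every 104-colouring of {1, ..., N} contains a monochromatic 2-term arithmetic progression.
W(104, 2) = 104 + 1 = 105

A 2-term AP is any pair of integers, so a monochromatic 2-AP exists iff some colour is used at least twice. With 104 colours, the colouring i ↦ i on {1, ..., 104} uses each colour once, avoiding any monochromatic pair, so W(104, 2) > 104. For {1, ..., 105}, pigeonhole forces two integers of the same colour, which form a monochromatic 2-AP. Hence W(104, 2) = 105.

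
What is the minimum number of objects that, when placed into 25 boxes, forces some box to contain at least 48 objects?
n = (48 − 1)·25 + 1 = 1176

By the generalised pigeonhole principle, to guarantee some box contains ≥ r objects we need more than (r − 1) · k objects total. Threshold: n = (r − 1) · k + 1. With r = 48 and k = 25: n = 47 · 25 + 1 = 1175 + 1 = 1176. For n = 1175 = 47 · 25, we can put exactly 47 objects in every box, avoiding 48 in any single one — so 1176 is tight.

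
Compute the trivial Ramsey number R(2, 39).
R(2, 39) = 39

R(2, k) = k for all k ≥ 2: in a 2-colouring of K_k, either some edge is red (a red K_2) or all edges are blue (a blue K_k). And K_{38} coloured all-blue has no blue K_39, so R(2, 39) > 38. Hence R(2, 39) = 39.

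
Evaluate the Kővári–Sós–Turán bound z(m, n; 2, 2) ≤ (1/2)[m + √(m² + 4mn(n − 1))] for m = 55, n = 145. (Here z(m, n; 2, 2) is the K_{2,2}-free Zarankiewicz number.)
z(55, 145; 2, 2) ≤ (1/2)[55 + √(55² + 4·55·145·144)] = (1/2)[55 + √4596625] = 1099.4871

Kővári–Sós–Turán: let r_1, ..., r_55 be the row sums and z = Σ r_i the total number of 1s. Each pair of columns can share at most one row with both entries 1 (else a 2×2 all-ones block appears), so Σ_i C(r_i, 2) ≤ C(145, 2) = 10440. By convexity Σ_i C(r_i, 2) ≥ 55·C(z/55, 2) = z(z − 55)/(2·55), giving z² − 55z − 55·145·144 ≤ 0 and hence z ≤ (1/2)[55 + √(3025 + 4·1148400)] = (1/2)[55 + √4596625] ≈ (1/2)(55 + 2143.9741) = 1099.4871.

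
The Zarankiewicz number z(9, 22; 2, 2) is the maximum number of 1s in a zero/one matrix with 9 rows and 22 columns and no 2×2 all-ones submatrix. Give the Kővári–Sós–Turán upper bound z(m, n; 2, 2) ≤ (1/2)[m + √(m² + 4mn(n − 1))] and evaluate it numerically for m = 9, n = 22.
z(9, 22; 2, 2) ≤ (1/2)[9 + √(9² + 4·9·22·21)] = (1/2)[9 + √16713] = 69.1394

Kővári–Sós–Turán: let r_1, ..., r_9 be the row sums and z = Σ r_i the total number of 1s. Each pair of columns can share at most one row with both entries 1 (else a 2×2 all-ones block appears), so Σ_i C(r_i, 2) ≤ C(22, 2) = 231. By convexity Σ_i C(r_i, 2) ≥ 9·C(z/9, 2) = z(z − 9)/(2·9), giving z² − 9z − 9·22·21 ≤ 0 and hence z ≤ (1/2)[9 + √(81 + 4·4158)] = (1/2)[9 + √16713] ≈ (1/2)(9 + 129.2788) = 69.1394.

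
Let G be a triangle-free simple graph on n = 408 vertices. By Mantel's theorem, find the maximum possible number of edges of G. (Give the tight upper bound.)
ex(408, K_3) = ⌊408^2/4⌋ = 41616

Mantel (1907): a triangle-free graph on n vertices has at most ⌊n^2/4⌋ edges, with equality for the complete bipartite graph K_{⌊n/2⌋, ⌈n/2⌉}. For n = 408: ⌊408^2/4⌋ = ⌊166464/4⌋ = 41616. The extremal graph is K_{204, 204}, which has 204·204 = 41616 edges.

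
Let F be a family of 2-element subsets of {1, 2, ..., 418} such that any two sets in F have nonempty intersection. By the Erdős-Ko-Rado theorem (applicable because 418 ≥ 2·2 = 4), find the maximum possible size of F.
max |F| = C(417, 1) = 417

Erdős-Ko-Rado (1961): when n ≥ 2k, max |F| = C(n−1, k−1). The bound is attained by the star {A : i ∈ A} for any fixed i ∈ [n]. Here C(418−1, 2−1) = C(417, 1) = 417.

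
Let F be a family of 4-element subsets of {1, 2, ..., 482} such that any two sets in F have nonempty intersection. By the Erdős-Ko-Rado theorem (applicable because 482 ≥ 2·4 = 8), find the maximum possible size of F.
max |F| = C(481, 3) = 18431920

The Erdős-Ko-Rado theorem states: for n ≥ 2k, an intersecting family of k-subsets of an n-element set has size at most C(n − 1, k − 1), with equality for 'star' families {A ⊆ [n] : |A| = k, i ∈ A} (fix an element i). For n = 482, k = 4: C(481, 3) = 18431920.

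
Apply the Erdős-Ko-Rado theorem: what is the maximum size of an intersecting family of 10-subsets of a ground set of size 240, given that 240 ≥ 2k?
max |F| = C(239, 9) = 6020211924023297

The Erdős-Ko-Rado theorem states: for n ≥ 2k, an intersecting family of k-subsets of an n-element set has size at most C(n − 1, k − 1), with equality for 'star' families {A ⊆ [n] : |A| = k, i ∈ A} (fix an element i). For n = 240, k = 10: C(239, 9) = 6020211924023297.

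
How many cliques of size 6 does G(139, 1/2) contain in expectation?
E[# K_6] = C(139, 6) · (1/2)^C(6, 2) = 8979650478 / 2^15 = 4489825239/16384 ≈ 274037.184998

For each 6-subset S of vertices (there are C(139, 6) = 8979650478 such S), let X_S = 1 if S induces a K_6 (all C(6, 2) = 15 edges present). Then P(X_S = 1) = (1/2)^15 = 1/32768. By linearity of expectation, E[# K_6] = C(139, 6) · (1/2)^15 = 8979650478 / 32768 = 4489825239/16384 ≈ 274037.184998.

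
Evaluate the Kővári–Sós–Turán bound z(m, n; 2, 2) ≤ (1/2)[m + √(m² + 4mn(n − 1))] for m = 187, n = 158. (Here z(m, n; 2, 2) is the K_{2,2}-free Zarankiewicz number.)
z(187, 158; 2, 2) ≤ (1/2)[187 + √(187² + 4·187·158·157)] = (1/2)[187 + √18589857] = 2249.2978

Kővári–Sós–Turán: let r_1, ..., r_187 be the row sums and z = Σ r_i the total number of 1s. Each pair of columns can share at most one row with both entries 1 (else a 2×2 all-ones block appears), so Σ_i C(r_i, 2) ≤ C(158, 2) = 12403. By convexity Σ_i C(r_i, 2) ≥ 187·C(z/187, 2) = z(z − 187)/(2·187), giving z² − 187z − 187·158·157 ≤ 0 and hence z ≤ (1/2)[187 + √(34969 + 4·4638722)] = (1/2)[187 + √18589857] ≈ (1/2)(187 + 4311.5956) = 2249.2978.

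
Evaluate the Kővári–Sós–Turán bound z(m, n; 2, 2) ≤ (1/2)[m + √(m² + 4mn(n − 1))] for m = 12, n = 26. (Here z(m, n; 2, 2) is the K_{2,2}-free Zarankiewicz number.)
z(12, 26; 2, 2) ≤ (1/2)[12 + √(12² + 4·12·26·25)] = (1/2)[12 + √31344] = 94.5212

Kővári–Sós–Turán: let r_1, ..., r_12 be the row sums and z = Σ r_i the total number of 1s. Each pair of columns can share at most one row with both entries 1 (else a 2×2 all-ones block appears), so Σ_i C(r_i, 2) ≤ C(26, 2) = 325. By convexity Σ_i C(r_i, 2) ≥ 12·C(z/12, 2) = z(z − 12)/(2·12), giving z² − 12z − 12·26·25 ≤ 0 and hence z ≤ (1/2)[12 + √(144 + 4·7800)] = (1/2)[12 + √31344] ≈ (1/2)(12 + 177.0424) = 94.5212.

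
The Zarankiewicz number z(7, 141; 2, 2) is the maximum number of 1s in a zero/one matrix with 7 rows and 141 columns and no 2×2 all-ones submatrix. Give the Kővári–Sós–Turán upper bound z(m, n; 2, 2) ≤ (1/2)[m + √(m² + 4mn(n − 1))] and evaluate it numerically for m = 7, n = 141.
z(7, 141; 2, 2) ≤ (1/2)[7 + √(7² + 4·7·141·140)] = (1/2)[7 + √552769] = 375.2422

Kővári–Sós–Turán: let r_1, ..., r_7 be the row sums and z = Σ r_i the total number of 1s. Each pair of columns can share at most one row with both entries 1 (else a 2×2 all-ones block appears), so Σ_i C(r_i, 2) ≤ C(141, 2) = 9870. By convexity Σ_i C(r_i, 2) ≥ 7·C(z/7, 2) = z(z − 7)/(2·7), giving z² − 7z − 7·141·140 ≤ 0 and hence z ≤ (1/2)[7 + √(49 + 4·138180)] = (1/2)[7 + √552769] ≈ (1/2)(7 + 743.4844) = 375.2422.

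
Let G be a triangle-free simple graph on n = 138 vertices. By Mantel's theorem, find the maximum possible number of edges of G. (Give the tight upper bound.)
ex(138, K_3) = ⌊138^2/4⌋ = 4761

Mantel (1907): a triangle-free graph on n vertices has at most ⌊n^2/4⌋ edges, with equality for the complete bipartite graph K_{⌊n/2⌋, ⌈n/2⌉}. For n = 138: ⌊138^2/4⌋ = ⌊19044/4⌋ = 4761. The extremal graph is K_{69, 69}, which has 69·69 = 4761 edges.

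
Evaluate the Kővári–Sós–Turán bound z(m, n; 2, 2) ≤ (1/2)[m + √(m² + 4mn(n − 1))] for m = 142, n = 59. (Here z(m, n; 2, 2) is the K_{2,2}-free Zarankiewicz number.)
z(142, 59; 2, 2) ≤ (1/2)[142 + √(142² + 4·142·59·58)] = (1/2)[142 + √1963860] = 771.6889

Kővári–Sós–Turán: let r_1, ..., r_142 be the row sums and z = Σ r_i the total number of 1s. Each pair of columns can share at most one row with both entries 1 (else a 2×2 all-ones block appears), so Σ_i C(r_i, 2) ≤ C(59, 2) = 1711. By convexity Σ_i C(r_i, 2) ≥ 142·C(z/142, 2) = z(z − 142)/(2·142), giving z² − 142z − 142·59·58 ≤ 0 and hence z ≤ (1/2)[142 + √(20164 + 4·485924)] = (1/2)[142 + √1963860] ≈ (1/2)(142 + 1401.3779) = 771.6889.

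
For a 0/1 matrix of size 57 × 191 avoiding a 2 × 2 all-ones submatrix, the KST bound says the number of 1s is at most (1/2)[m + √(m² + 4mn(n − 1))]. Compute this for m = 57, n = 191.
z(57, 191; 2, 2) ≤ (1/2)[57 + √(57² + 4·57·191·190)] = (1/2)[57 + √8277369] = 1467.0209

Kővári–Sós–Turán: let r_1, ..., r_57 be the row sums and z = Σ r_i the total number of 1s. Each pair of columns can share at most one row with both entries 1 (else a 2×2 all-ones block appears), so Σ_i C(r_i, 2) ≤ C(191, 2) = 18145. By convexity Σ_i C(r_i, 2) ≥ 57·C(z/57, 2) = z(z − 57)/(2·57), giving z² − 57z − 57·191·190 ≤ 0 and hence z ≤ (1/2)[57 + √(3249 + 4·2068530)] = (1/2)[57 + √8277369] ≈ (1/2)(57 + 2877.0417) = 1467.0209.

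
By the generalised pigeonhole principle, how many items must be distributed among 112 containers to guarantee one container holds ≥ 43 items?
n = (43 − 1)·112 + 1 = 4705

By the generalised pigeonhole principle, to guarantee some box contains ≥ r objects we need more than (r − 1) · k objects total. Threshold: n = (r − 1) · k + 1. With r = 43 and k = 112: n = 42 · 112 + 1 = 4704 + 1 = 4705. For n = 4704 = 42 · 112, we can put exactly 42 objects in every box, avoiding 43 in any single one — so 4705 is tight.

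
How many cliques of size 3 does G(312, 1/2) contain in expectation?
E[# K_3] = C(312, 3) · (1/2)^C(3, 2) = 5013320 / 2^3 = 626665

For each 3-subset S of vertices (there are C(312, 3) = 5013320 such S), let X_S = 1 if S induces a K_3 (all C(3, 2) = 3 edges present). Then P(X_S = 1) = (1/2)^3 = 1/8. By linearity of expectation, E[# K_3] = C(312, 3) · (1/2)^3 = 5013320 / 8 = 626665.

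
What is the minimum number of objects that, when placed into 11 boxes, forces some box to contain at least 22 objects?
n = (22 − 1)·11 + 1 = 232

By the generalised pigeonhole principle, to guarantee some box contains ≥ r objects we need more than (r − 1) · k objects total. Threshold: n = (r − 1) · k + 1. With r = 22 and k = 11: n = 21 · 11 + 1 = 231 + 1 = 232. For n = 231 = 21 · 11, we can put exactly 21 objects in every box, avoiding 22 in any single one — so 232 is tight.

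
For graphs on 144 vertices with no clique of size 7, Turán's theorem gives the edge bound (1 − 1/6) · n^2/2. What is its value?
Turán density bound = (5/6) · 144^2/2 = 8640

Turán's theorem: ex(n, K_{r+1}) is achieved by the complete r-partite Turán graph T(n, r) with parts as balanced as possible, and is at most (1 − 1/r) · n^2/2. For r = 6, n = 144: the density bound is (5/6) · 20736/2 = 8640. Since 6 ∣ 144, the Turán graph T(144, 6) has parts of equal size 24, and its edge count e(T(144, 6)) = 8640 attains the density bound exactly.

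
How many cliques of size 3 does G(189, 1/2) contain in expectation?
E[# K_3] = C(189, 3) · (1/2)^C(3, 2) = 1107414 / 2^3 = 553707/4 = 138426.75

For each 3-subset S of vertices (there are C(189, 3) = 1107414 such S), let X_S = 1 if S induces a K_3 (all C(3, 2) = 3 edges present). Then P(X_S = 1) = (1/2)^3 = 1/8. By linearity of expectation, E[# K_3] = C(189, 3) · (1/2)^3 = 1107414 / 8 = 553707/4 = 138426.75.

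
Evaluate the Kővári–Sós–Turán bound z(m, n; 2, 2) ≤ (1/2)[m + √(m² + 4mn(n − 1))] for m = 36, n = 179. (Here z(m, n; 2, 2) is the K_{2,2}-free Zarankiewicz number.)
z(36, 179; 2, 2) ≤ (1/2)[36 + √(36² + 4·36·179·178)] = (1/2)[36 + √4589424] = 1089.147

Kővári–Sós–Turán: let r_1, ..., r_36 be the row sums and z = Σ r_i the total number of 1s. Each pair of columns can share at most one row with both entries 1 (else a 2×2 all-ones block appears), so Σ_i C(r_i, 2) ≤ C(179, 2) = 15931. By convexity Σ_i C(r_i, 2) ≥ 36·C(z/36, 2) = z(z − 36)/(2·36), giving z² − 36z − 36·179·178 ≤ 0 and hence z ≤ (1/2)[36 + √(1296 + 4·1147032)] = (1/2)[36 + √4589424] ≈ (1/2)(36 + 2142.2941) = 1089.147.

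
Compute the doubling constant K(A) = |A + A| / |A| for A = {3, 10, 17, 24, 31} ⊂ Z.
K = |A + A| / |A| = 9/5

Enumerate A + A = {a + b : a, b ∈ A}. With |A| = 5, there are |A|^2 = 25 ordered sum pairs; collecting distinct values, A + A = {6, 13, 20, 27, 34, 41, 48, 55, 62}, so |A + A| = 9. Thus K = 9/5. Here |A + A| = 2|A| − 1 = 9, the minimum possible — so K = 9/5 is minimal, which holds iff A is an arithmetic progression.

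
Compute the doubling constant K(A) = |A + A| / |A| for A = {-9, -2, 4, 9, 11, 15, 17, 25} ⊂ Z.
K = |A + A| / |A| = 30/8 = 15/4

Enumerate A + A = {a + b : a, b ∈ A}. With |A| = 8, there are |A|^2 = 64 ordered sum pairs; collecting distinct values, A + A = {-18, -11, -5, -4, 0, 2, 6, 7, 8, 9, 13, 15, 16, 18, 19, 20, 21, 22, 23, 24, 26, 28, 29, 30, 32, 34, 36, 40, 42, 50}, so |A + A| = 30. Thus K = 30/8 = 15/4. For comparison, the minimum possible |A + A| over all 8-element sets is 2·8 − 1 = 15 (so min K = 15/8), attained only by arithmetic progressions.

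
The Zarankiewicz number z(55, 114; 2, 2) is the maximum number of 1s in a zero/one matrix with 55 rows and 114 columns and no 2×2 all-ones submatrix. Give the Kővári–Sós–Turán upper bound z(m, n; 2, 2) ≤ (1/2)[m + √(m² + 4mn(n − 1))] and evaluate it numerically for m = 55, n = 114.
z(55, 114; 2, 2) ≤ (1/2)[55 + √(55² + 4·55·114·113)] = (1/2)[55 + √2837065] = 869.6795

Kővári–Sós–Turán: let r_1, ..., r_55 be the row sums and z = Σ r_i the total number of 1s. Each pair of columns can share at most one row with both entries 1 (else a 2×2 all-ones block appears), so Σ_i C(r_i, 2) ≤ C(114, 2) = 6441. By convexity Σ_i C(r_i, 2) ≥ 55·C(z/55, 2) = z(z − 55)/(2·55), giving z² − 55z − 55·114·113 ≤ 0 and hence z ≤ (1/2)[55 + √(3025 + 4·708510)] = (1/2)[55 + √2837065] ≈ (1/2)(55 + 1684.3589) = 869.6795.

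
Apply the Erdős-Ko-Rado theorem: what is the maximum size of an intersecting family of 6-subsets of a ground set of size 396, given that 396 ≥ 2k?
max |F| = C(395, 5) = 78120937454

The Erdős-Ko-Rado theorem states: for n ≥ 2k, an intersecting family of k-subsets of an n-element set has size at most C(n − 1, k − 1), with equality for 'star' families {A ⊆ [n] : |A| = k, i ∈ A} (fix an element i). For n = 396, k = 6: C(395, 5) = 78120937454.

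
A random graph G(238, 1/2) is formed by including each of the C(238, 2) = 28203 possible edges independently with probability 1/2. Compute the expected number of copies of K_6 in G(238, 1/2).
E[# K_6] = C(238, 6) · (1/2)^C(6, 2) = 236888757651 / 2^15 ≈ 7229271.168549

For each 6-subset S of vertices (there are C(238, 6) = 236888757651 such S), let X_S = 1 if S induces a K_6 (all C(6, 2) = 15 edges present). Then P(X_S = 1) = (1/2)^15 = 1/32768. By linearity of expectation, E[# K_6] = C(238, 6) · (1/2)^15 = 236888757651 / 32768 ≈ 7229271.168549.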